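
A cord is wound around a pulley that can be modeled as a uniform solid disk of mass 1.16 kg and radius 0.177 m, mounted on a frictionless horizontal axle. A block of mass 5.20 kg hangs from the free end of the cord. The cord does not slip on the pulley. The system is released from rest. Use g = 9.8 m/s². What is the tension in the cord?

T ≈ 5.11 N

I = ½MR² = (1/2)(1.16)(0.177)² = 0.01817 kg·m².
Block: mg − T = ma. Pulley: TR = Iα. No-slip: a = αR, so T = (I/R²)a = 0.5800·a.
Then mg = (m + 0.5800)a, so a = (5.20)(9.8)/(5.20 + 0.5800) = 8.817 m/s².
T = 0.5800·a = 5.114 N.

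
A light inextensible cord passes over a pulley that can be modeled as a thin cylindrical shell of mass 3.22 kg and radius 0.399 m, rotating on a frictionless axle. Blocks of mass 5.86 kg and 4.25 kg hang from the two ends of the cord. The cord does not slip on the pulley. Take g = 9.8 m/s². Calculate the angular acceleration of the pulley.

α ≈ 2.97 rad/s²

I = MR² = (3.22)(0.399)² = 0.5126 kg·m².
Heavier block: m₁g − T₁ = m₁a. Lighter block: T₂ − m₂g = m₂a.
Pulley: (T₁ − T₂)R = Iα = I(a/R), so T₁ − T₂ = (I/R²)a = 1·M_p a = 3.220·a.
Adding the three: (m₁ − m₂)g = (m₁ + m₂ + 3.220)a, so a = (5.86 − 4.25)(9.8)/(5.86 + 4.25 + 3.220) = 1.184 m/s².
α = a/R = 1.184/0.399 = 2.967 rad/s².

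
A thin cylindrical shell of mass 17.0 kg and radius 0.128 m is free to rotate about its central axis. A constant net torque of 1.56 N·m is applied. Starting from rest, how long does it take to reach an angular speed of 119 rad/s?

t ≈ 21.2 s

I = MR² = (17.0)(0.128)² = 0.2785 kg·m².
α = τ/I = 1.56/0.2785 = 5.601 rad/s².
ω = αt ⇒ t = ω/α = 119/5.601 = 21.25 s.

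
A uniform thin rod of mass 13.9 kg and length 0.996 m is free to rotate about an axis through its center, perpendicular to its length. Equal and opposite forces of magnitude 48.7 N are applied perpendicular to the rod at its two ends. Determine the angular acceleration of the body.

I = (1/12)ML² = (1/12)(13.9)(0.996)² = 1.149 kg·m².
The couple gives τ = F·(L/2) + F·(L/2) = F L = (48.7)(0.996) = 48.51 N·m.
Newton's second law for rotation, τ = Iα, gives α = τ/I = 48.51/1.149 = 42.21 rad/s².

α ≈ 42.2 rad/s²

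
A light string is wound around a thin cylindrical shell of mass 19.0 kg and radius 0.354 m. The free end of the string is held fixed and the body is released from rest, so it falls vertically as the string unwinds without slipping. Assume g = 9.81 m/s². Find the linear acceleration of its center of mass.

Translation: Mg − T = Ma. Rotation about the center: TR = Iα with I = MR².
With a = αR: T = (I/R²)a = M a, so Mg = (1 + 1.000)Ma.
a = g/(1 + 1.000) = 9.81/2.000 = 4.905 m/s².

a ≈ 4.91 m/s²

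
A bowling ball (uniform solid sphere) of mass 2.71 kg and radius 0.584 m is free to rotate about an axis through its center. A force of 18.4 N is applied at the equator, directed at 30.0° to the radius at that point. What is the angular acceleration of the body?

α ≈ 14.5 rad/s²

I = (2/5)MR² = (2/5)(2.71)(0.584)² = 0.3697 kg·m².
Only the tangential component produces torque: τ = F R sinθ = (18.4)(0.584) sin 30.0° = 5.373 N·m.
From τ = Iα: α = 5.373/0.3697 = 14.53 rad/s².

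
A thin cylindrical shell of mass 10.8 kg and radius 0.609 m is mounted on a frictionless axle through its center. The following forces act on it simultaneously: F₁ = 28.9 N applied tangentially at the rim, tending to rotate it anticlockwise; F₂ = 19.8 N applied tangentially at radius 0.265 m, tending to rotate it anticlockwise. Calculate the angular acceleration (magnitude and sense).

I = MR² = (10.8)(0.609)² = 4.006 kg·m².
Taking anticlockwise as positive: τ₁ = +(28.9)(0.609) = +17.60 N·m; τ₂ = +(19.8)(0.265) = +5.247 N·m.
Net torque τ = 22.85 N·m.
α = τ/I = 22.85/4.006 = 5.704 rad/s².

α ≈ 5.70 rad/s², anticlockwise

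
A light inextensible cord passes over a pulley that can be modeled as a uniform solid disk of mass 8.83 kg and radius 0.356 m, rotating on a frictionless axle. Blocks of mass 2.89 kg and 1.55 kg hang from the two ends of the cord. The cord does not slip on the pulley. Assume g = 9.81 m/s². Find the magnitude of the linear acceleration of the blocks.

a ≈ 1.48 m/s²

I = ½MR² = (1/2)(8.83)(0.356)² = 0.5595 kg·m².
Heavier block: m₁g − T₁ = m₁a. Lighter block: T₂ − m₂g = m₂a.
Pulley: (T₁ − T₂)R = Iα = I(a/R), so T₁ − T₂ = (I/R²)a = (1/2)M_p a = 4.415·a.
Adding the three: (m₁ − m₂)g = (m₁ + m₂ + 4.415)a, so a = (2.89 − 1.55)(9.81)/(2.89 + 1.55 + 4.415) = 1.485 m/s².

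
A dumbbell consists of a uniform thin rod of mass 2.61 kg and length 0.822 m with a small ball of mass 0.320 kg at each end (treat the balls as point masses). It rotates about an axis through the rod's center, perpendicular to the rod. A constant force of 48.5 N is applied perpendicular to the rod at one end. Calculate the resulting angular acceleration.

α ≈ 78.1 rad/s²

I_rod = (1/12)ML² = (1/12)(2.61)(0.822)² = 0.1470 kg·m².
I_balls = 2·m·(L/2)² = 2(0.320)(0.4110)² = 0.1081 kg·m².
Total I = 0.2551 kg·m².
τ = F·(L/2) = (48.5)(0.411) = 19.93 N·m.
α = τ/I = 19.93/0.2551 = 78.15 rad/s².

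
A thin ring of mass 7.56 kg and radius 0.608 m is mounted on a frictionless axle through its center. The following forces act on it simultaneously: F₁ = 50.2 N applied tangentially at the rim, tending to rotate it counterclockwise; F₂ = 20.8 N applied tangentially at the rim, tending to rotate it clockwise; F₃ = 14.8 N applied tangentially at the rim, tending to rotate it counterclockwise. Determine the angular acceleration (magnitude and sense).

I = MR² = (7.56)(0.608)² = 2.795 kg·m².
Taking counterclockwise as positive: τ₁ = +(50.2)(0.608) = +30.52 N·m; τ₂ = −(20.8)(0.608) = −12.65 N·m; τ₃ = +(14.8)(0.608) = +8.998 N·m.
Net torque τ = 26.87 N·m.
α = τ/I = 26.87/2.795 = 9.616 rad/s².

α ≈ 9.62 rad/s², counterclockwise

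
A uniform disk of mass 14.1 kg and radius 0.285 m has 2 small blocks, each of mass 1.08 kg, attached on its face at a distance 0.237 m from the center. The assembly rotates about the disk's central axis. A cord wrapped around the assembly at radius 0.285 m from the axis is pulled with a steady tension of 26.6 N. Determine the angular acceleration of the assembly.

I_disk = ½MR² = ½(14.1)(0.285)² = 0.5726 kg·m².
I_blocks = 2·m·r² = 2(1.08)(0.237)² = 0.1213 kg·m².
Total I = 0.6940 kg·m².
τ = F r = (26.6)(0.285) = 7.581 N·m.
α = τ/I = 7.581/0.6940 = 10.92 rad/s².

α ≈ 10.9 rad/s²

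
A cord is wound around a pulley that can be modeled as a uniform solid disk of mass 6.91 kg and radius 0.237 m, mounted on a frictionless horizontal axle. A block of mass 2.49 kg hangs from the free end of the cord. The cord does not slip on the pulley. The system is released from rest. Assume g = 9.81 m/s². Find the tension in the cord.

T ≈ 14.2 N

I = ½MR² = (1/2)(6.91)(0.237)² = 0.1941 kg·m².
Block: mg − T = ma. Pulley: TR = Iα. No-slip: a = αR, so T = (I/R²)a = 3.455·a.
Then mg = (m + 3.455)a, so a = (2.49)(9.81)/(2.49 + 3.455) = 4.109 m/s².
T = 3.455·a = 14.20 N.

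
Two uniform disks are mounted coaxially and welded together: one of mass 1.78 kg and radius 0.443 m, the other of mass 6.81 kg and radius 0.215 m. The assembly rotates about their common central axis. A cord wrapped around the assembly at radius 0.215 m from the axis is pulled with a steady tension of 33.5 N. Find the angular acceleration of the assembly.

I = ½M₁R₁² + ½M₂R₂² = ½(1.78)(0.443)² + ½(6.81)(0.215)² = 0.3321 kg·m².
τ = F r = (33.5)(0.215) = 7.202 N·m.
α = τ/I = 7.202/0.3321 = 21.69 rad/s².

α ≈ 21.7 rad/s²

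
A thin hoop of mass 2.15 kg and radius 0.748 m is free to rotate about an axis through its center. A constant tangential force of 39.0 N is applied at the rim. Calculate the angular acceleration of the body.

α ≈ 24.3 rad/s²

I = MR² = (2.15)(0.748)² = 1.203 kg·m².
τ = F R = (39.0)(0.748) = 29.17 N·m.
Newton's second law for rotation, τ = Iα, gives α = τ/I = 29.17/1.203 = 24.25 rad/s².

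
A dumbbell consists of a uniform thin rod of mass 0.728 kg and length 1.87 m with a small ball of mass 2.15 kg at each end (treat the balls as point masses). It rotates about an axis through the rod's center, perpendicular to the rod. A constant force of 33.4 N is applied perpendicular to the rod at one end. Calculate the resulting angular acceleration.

I_rod = (1/12)ML² = (1/12)(0.728)(1.87)² = 0.2121 kg·m².
I_balls = 2·m·(L/2)² = 2(2.15)(0.9350)² = 3.759 kg·m².
Total I = 3.971 kg·m².
τ = F·(L/2) = (33.4)(0.935) = 31.23 N·m.
α = τ/I = 31.23/3.971 = 7.864 rad/s².

α ≈ 7.86 rad/s²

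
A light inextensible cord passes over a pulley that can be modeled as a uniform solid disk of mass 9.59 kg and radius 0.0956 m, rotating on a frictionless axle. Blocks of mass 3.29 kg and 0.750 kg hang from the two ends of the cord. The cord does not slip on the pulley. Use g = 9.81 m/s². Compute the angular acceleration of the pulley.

α ≈ 29.5 rad/s²

I = ½MR² = (1/2)(9.59)(0.0956)² = 0.04382 kg·m².
Heavier block: m₁g − T₁ = m₁a. Lighter block: T₂ − m₂g = m₂a.
Pulley: (T₁ − T₂)R = Iα = I(a/R), so T₁ − T₂ = (I/R²)a = (1/2)M_p a = 4.795·a.
Adding the three: (m₁ − m₂)g = (m₁ + m₂ + 4.795)a, so a = (3.29 − 0.750)(9.81)/(3.29 + 0.750 + 4.795) = 2.820 m/s².
α = a/R = 2.820/0.0956 = 29.50 rad/s².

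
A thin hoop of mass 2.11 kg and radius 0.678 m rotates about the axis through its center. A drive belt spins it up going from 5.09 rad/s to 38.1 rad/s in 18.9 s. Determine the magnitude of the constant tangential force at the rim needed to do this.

F ≈ 2.50 N

I = MR² = (2.11)(0.678)² = 0.9699 kg·m².
α = Δω/Δt = (38.1 − 5.09)/18.9 = 1.747 rad/s².
The required torque is τ = Iα = (0.9699)(1.747) = 1.694 N·m.
A tangential force at the rim gives τ = FR, so F = τ/R = 1.694/0.678 = 2.499 N.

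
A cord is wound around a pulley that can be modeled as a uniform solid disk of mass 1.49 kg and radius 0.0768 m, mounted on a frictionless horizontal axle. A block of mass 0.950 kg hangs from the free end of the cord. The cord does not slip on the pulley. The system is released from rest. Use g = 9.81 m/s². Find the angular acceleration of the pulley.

α ≈ 71.6 rad/s²

I = ½MR² = (1/2)(1.49)(0.0768)² = 0.004394 kg·m².
Block: mg − T = ma. Pulley: TR = Iα. No-slip: a = αR, so T = (I/R²)a = 0.7450·a.
Then mg = (m + 0.7450)a, so a = (0.950)(9.81)/(0.950 + 0.7450) = 5.498 m/s².
α = a/R = 5.498/0.0768 = 71.59 rad/s².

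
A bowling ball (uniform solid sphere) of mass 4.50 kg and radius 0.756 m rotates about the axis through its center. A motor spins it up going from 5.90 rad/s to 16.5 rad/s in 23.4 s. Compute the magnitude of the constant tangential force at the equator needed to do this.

I = (2/5)MR² = (2/5)(4.50)(0.756)² = 1.029 kg·m².
α = Δω/Δt = (16.5 − 5.90)/23.4 = 0.4530 rad/s².
The required torque is τ = Iα = (1.029)(0.4530) = 0.4660 N·m.
A tangential force at the equator gives τ = FR, so F = τ/R = 0.4660/0.756 = 0.6164 N.

F ≈ 0.616 N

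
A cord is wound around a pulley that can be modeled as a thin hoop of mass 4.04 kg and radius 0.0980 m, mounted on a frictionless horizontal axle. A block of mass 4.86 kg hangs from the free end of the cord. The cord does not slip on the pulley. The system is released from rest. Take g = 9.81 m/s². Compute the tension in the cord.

I = MR² = (4.04)(0.0980)² = 0.03880 kg·m².
Block: mg − T = ma. Pulley: TR = Iα. No-slip: a = αR, so T = (I/R²)a = 4.040·a.
Then mg = (m + 4.040)a, so a = (4.86)(9.81)/(4.86 + 4.040) = 5.357 m/s².
T = 4.040·a = 21.64 N.

T ≈ 21.6 N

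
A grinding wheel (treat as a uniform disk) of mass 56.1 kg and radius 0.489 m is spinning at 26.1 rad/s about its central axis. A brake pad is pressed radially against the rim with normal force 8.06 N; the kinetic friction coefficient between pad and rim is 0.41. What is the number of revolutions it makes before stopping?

≈ 225 revolutions

I = ½MR² = (1/2)(56.1)(0.489)² = 6.707 kg·m².
Friction force f = μN = (0.41)(8.06) = 3.305 N at the rim; torque magnitude τ = fR = 1.616 N·m, opposing ω.
|α| = τ/I = 1.616/6.707 = 0.2409 rad/s² (deceleration).
ω² = ω₀² − 2|α|θ with ω = 0 ⇒ θ = ω₀²/(2|α|) = 1414 rad = 225.0 rev.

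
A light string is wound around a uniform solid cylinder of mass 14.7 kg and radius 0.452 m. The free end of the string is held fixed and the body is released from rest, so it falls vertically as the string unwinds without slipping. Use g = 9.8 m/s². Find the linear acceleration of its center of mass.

a ≈ 6.53 m/s²

Translation: Mg − T = Ma. Rotation about the center: TR = Iα with I = ½MR².
With a = αR: T = (I/R²)a = (1/2)M a, so Mg = (1 + 0.5000)Ma.
a = g/(1 + 0.5000) = 9.8/1.500 = 6.533 m/s².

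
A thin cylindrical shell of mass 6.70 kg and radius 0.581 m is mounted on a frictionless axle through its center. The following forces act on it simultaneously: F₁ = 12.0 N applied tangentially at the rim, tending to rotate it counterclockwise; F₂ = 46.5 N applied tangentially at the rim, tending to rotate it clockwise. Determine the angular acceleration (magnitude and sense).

I = MR² = (6.70)(0.581)² = 2.262 kg·m².
Taking counterclockwise as positive: τ₁ = +(12.0)(0.581) = +6.972 N·m; τ₂ = −(46.5)(0.581) = −27.02 N·m.
Net torque τ = -20.04 N·m.
α = τ/I = -20.04/2.262 = -8.863 rad/s².

α ≈ 8.86 rad/s², clockwise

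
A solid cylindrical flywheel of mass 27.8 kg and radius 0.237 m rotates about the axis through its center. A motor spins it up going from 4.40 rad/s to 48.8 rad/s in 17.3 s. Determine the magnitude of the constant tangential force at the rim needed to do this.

I = ½MR² = (1/2)(27.8)(0.237)² = 0.7807 kg·m².
α = Δω/Δt = (48.8 − 4.40)/17.3 = 2.566 rad/s².
The required torque is τ = Iα = (0.7807)(2.566) = 2.004 N·m.
A tangential force at the rim gives τ = FR, so F = τ/R = 2.004/0.237 = 8.455 N.

F ≈ 8.45 N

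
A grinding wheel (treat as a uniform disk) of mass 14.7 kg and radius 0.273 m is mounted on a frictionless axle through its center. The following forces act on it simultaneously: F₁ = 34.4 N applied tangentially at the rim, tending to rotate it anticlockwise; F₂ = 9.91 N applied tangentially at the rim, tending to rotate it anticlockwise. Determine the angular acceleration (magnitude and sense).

I = ½MR² = (1/2)(14.7)(0.273)² = 0.5478 kg·m².
Taking anticlockwise as positive: τ₁ = +(34.4)(0.273) = +9.391 N·m; τ₂ = +(9.91)(0.273) = +2.705 N·m.
Net torque τ = 12.10 N·m.
α = τ/I = 12.10/0.5478 = 22.08 rad/s².

α ≈ 22.1 rad/s², anticlockwise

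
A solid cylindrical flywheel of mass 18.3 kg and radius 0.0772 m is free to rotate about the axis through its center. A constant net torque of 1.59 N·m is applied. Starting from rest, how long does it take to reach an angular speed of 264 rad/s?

I = ½MR² = (1/2)(18.3)(0.0772)² = 0.05453 kg·m².
α = τ/I = 1.59/0.05453 = 29.16 rad/s².
ω = αt ⇒ t = ω/α = 264/29.16 = 9.054 s.

t ≈ 9.05 s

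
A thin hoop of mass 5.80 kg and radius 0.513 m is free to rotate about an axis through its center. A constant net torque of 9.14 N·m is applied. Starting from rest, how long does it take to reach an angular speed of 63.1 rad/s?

t ≈ 10.5 s

I = MR² = (5.80)(0.513)² = 1.526 kg·m².
α = τ/I = 9.14/1.526 = 5.988 rad/s².
ω = αt ⇒ t = ω/α = 63.1/5.988 = 10.54 s.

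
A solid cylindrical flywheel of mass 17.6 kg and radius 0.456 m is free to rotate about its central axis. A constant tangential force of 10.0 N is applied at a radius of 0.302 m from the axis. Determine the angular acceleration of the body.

I = ½MR² = (1/2)(17.6)(0.456)² = 1.830 kg·m².
τ = F·r = (10.0)(0.302) = 3.020 N·m.
From τ = Iα: α = 3.020/1.830 = 1.650 rad/s².

α ≈ 1.65 rad/s²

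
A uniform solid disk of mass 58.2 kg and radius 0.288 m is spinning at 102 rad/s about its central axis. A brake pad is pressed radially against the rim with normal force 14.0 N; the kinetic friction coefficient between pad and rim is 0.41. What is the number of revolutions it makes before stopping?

I = ½MR² = (1/2)(58.2)(0.288)² = 2.414 kg·m².
Friction force f = μN = (0.41)(14.0) = 5.740 N at the rim; torque magnitude τ = fR = 1.653 N·m, opposing ω.
|α| = τ/I = 1.653/2.414 = 0.6849 rad/s² (deceleration).
ω² = ω₀² − 2|α|θ with ω = 0 ⇒ θ = ω₀²/(2|α|) = 7595 rad = 1209 rev.

≈ 1210 revolutions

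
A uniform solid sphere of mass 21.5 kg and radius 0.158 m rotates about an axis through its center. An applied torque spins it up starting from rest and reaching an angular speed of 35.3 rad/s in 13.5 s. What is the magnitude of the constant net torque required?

I = (2/5)MR² = (2/5)(21.5)(0.158)² = 0.2147 kg·m².
α = Δω/Δt = (35.3 − 0)/13.5 = 2.615 rad/s².
τ = Iα = (0.2147)(2.615) = 0.5614 N·m.

τ ≈ 0.561 N·m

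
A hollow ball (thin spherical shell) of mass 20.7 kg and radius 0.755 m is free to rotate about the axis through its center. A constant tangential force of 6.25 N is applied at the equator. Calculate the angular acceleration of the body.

I = (2/3)MR² = (2/3)(20.7)(0.755)² = 7.866 kg·m².
τ = F R = (6.25)(0.755) = 4.719 N·m.
From τ = Iα: α = 4.719/7.866 = 0.5999 rad/s².

α ≈ 0.600 rad/s²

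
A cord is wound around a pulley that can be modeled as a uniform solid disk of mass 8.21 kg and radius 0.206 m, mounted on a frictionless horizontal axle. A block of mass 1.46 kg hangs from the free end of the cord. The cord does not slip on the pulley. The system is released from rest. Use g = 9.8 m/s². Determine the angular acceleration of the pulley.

α ≈ 12.5 rad/s²

I = ½MR² = (1/2)(8.21)(0.206)² = 0.1742 kg·m².
Block: mg − T = ma. Pulley: TR = Iα. No-slip: a = αR, so T = (I/R²)a = 4.105·a.
Then mg = (m + 4.105)a, so a = (1.46)(9.8)/(1.46 + 4.105) = 2.571 m/s².
α = a/R = 2.571/0.206 = 12.48 rad/s².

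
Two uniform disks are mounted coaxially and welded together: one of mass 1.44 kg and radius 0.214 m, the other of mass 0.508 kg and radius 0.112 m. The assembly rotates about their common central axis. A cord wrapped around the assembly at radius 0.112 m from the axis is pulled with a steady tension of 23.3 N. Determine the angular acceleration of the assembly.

I = ½M₁R₁² + ½M₂R₂² = ½(1.44)(0.214)² + ½(0.508)(0.112)² = 0.03616 kg·m².
τ = F r = (23.3)(0.112) = 2.610 N·m.
α = τ/I = 2.610/0.03616 = 72.17 rad/s².

α ≈ 72.2 rad/s²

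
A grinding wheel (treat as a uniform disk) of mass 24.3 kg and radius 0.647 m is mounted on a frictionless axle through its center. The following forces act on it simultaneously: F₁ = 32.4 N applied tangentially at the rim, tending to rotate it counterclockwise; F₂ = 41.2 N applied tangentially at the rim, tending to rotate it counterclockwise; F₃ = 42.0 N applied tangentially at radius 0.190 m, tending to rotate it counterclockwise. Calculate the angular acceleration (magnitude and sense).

I = ½MR² = (1/2)(24.3)(0.647)² = 5.086 kg·m².
Taking counterclockwise as positive: τ₁ = +(32.4)(0.647) = +20.96 N·m; τ₂ = +(41.2)(0.647) = +26.66 N·m; τ₃ = +(42.0)(0.190) = +7.980 N·m.
Net torque τ = 55.60 N·m.
α = τ/I = 55.60/5.086 = 10.93 rad/s².

α ≈ 10.9 rad/s², counterclockwise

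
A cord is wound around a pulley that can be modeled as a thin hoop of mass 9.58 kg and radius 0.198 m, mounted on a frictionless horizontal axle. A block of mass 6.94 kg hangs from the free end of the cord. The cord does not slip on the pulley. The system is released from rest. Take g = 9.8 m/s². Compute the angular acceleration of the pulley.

I = MR² = (9.58)(0.198)² = 0.3756 kg·m².
Block: mg − T = ma. Pulley: TR = Iα. No-slip: a = αR, so T = (I/R²)a = 9.580·a.
Then mg = (m + 9.580)a, so a = (6.94)(9.8)/(6.94 + 9.580) = 4.117 m/s².
α = a/R = 4.117/0.198 = 20.79 rad/s².

α ≈ 20.8 rad/s²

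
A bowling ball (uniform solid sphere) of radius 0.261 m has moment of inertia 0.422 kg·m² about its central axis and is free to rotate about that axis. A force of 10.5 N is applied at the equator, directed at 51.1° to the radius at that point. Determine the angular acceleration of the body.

Only the tangential component produces torque: τ = F R sinθ = (10.5)(0.261) sin 51.1° = 2.133 N·m.
From τ = Iα: α = 2.133/0.4220 = 5.054 rad/s².

α ≈ 5.05 rad/s²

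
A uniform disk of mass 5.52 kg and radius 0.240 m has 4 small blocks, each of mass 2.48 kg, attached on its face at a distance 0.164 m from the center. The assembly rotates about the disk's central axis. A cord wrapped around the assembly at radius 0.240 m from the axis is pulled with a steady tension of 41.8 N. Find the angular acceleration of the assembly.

α ≈ 23.6 rad/s²

I_disk = ½MR² = ½(5.52)(0.240)² = 0.1590 kg·m².
I_blocks = 4·m·r² = 4(2.48)(0.164)² = 0.2668 kg·m².
Total I = 0.4258 kg·m².
τ = F r = (41.8)(0.240) = 10.03 N·m.
α = τ/I = 10.03/0.4258 = 23.56 rad/s².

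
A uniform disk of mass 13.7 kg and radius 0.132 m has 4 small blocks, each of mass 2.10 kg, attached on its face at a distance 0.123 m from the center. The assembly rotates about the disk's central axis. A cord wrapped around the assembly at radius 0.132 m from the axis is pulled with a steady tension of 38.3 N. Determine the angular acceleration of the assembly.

I_disk = ½MR² = ½(13.7)(0.132)² = 0.1194 kg·m².
I_blocks = 4·m·r² = 4(2.10)(0.123)² = 0.1271 kg·m².
Total I = 0.2464 kg·m².
τ = F r = (38.3)(0.132) = 5.056 N·m.
α = τ/I = 5.056/0.2464 = 20.51 rad/s².

α ≈ 20.5 rad/s²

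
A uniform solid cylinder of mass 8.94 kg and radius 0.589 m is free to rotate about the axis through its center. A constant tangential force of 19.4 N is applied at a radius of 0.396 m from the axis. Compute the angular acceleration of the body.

α ≈ 4.95 rad/s²

I = ½MR² = (1/2)(8.94)(0.589)² = 1.551 kg·m².
τ = F·r = (19.4)(0.396) = 7.682 N·m.
Newton's second law for rotation, τ = Iα, gives α = τ/I = 7.682/1.551 = 4.954 rad/s².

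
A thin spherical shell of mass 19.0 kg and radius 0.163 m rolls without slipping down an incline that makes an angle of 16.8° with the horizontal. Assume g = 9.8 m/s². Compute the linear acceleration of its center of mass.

a ≈ 1.70 m/s²

Translation along the incline: Mg sinθ − f = Ma.
Rotation about the center: fR = Iα with I = (2/3)MR². No-slip gives a = αR, so f = (I/R²)a = (2/3)M a.
Substituting: Mg sinθ = (1 + 0.6667)Ma, so a = g sinθ/(1 + 0.6667) = (9.8) sin 16.8° / 1.667 = 1.700 m/s².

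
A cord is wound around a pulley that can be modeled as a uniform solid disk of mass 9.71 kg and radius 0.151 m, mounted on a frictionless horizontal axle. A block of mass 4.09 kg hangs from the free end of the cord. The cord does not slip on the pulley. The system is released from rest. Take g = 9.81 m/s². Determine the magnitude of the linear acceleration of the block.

I = ½MR² = (1/2)(9.71)(0.151)² = 0.1107 kg·m².
Block: mg − T = ma. Pulley: TR = Iα. No-slip: a = αR, so T = (I/R²)a = 4.855·a.
Then mg = (m + 4.855)a, so a = (4.09)(9.81)/(4.09 + 4.855) = 4.486 m/s².

a ≈ 4.49 m/s²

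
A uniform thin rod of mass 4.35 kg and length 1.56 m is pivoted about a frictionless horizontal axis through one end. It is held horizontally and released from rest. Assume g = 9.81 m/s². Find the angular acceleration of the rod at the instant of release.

α ≈ 9.43 rad/s²

About the pivot, I = (1/3)ML² = (1/3)(4.35)(1.56)² = 3.529 kg·m².
The weight acts at the center, a distance L/2 = 0.7800 m from the pivot; τ = Mg(L/2) = 33.29 N·m.
α = τ/I = 33.29/3.529 = 9.433 rad/s².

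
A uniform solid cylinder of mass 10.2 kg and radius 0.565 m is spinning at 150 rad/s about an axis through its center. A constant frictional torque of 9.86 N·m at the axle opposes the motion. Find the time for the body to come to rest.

I = ½MR² = (1/2)(10.2)(0.565)² = 1.628 kg·m².
The net torque has magnitude 9.86 N·m, opposing ω.
|α| = τ/I = 9.860/1.628 = 6.056 rad/s² (deceleration).
0 = ω₀ − |α|t ⇒ t = ω₀/|α| = 150/6.056 = 24.77 s.

t ≈ 24.8 s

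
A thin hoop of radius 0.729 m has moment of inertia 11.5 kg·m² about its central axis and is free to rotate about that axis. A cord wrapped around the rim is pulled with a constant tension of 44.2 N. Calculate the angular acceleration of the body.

τ = F R = (44.2)(0.729) = 32.22 N·m.
From τ = Iα: α = 32.22/11.50 = 2.802 rad/s².

α ≈ 2.80 rad/s²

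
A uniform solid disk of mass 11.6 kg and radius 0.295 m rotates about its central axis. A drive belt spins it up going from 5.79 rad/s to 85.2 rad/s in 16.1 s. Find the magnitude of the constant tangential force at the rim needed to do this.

I = ½MR² = (1/2)(11.6)(0.295)² = 0.5047 kg·m².
α = Δω/Δt = (85.2 − 5.79)/16.1 = 4.932 rad/s².
The required torque is τ = Iα = (0.5047)(4.932) = 2.490 N·m.
A tangential force at the rim gives τ = FR, so F = τ/R = 2.490/0.295 = 8.439 N.

F ≈ 8.44 N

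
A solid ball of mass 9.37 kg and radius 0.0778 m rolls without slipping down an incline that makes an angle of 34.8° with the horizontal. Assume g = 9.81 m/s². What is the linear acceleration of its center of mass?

a ≈ 4.00 m/s²

Translation along the incline: Mg sinθ − f = Ma.
Rotation about the center: fR = Iα with I = (2/5)MR². No-slip gives a = αR, so f = (I/R²)a = (2/5)M a.
Substituting: Mg sinθ = (1 + 0.4000)Ma, so a = g sinθ/(1 + 0.4000) = (9.81) sin 34.8° / 1.400 = 3.999 m/s².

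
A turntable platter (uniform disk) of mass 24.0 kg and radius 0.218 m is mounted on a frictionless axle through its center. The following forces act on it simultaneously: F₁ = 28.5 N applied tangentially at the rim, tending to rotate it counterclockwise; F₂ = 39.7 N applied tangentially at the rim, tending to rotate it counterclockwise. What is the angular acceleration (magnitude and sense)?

α ≈ 26.1 rad/s², counterclockwise

I = ½MR² = (1/2)(24.0)(0.218)² = 0.5703 kg·m².
Taking counterclockwise as positive: τ₁ = +(28.5)(0.218) = +6.213 N·m; τ₂ = +(39.7)(0.218) = +8.655 N·m.
Net torque τ = 14.87 N·m.
α = τ/I = 14.87/0.5703 = 26.07 rad/s².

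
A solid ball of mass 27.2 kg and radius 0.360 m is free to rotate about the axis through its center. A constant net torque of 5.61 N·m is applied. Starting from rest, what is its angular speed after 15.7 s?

ω ≈ 62.5 rad/s

I = (2/5)MR² = (2/5)(27.2)(0.360)² = 1.410 kg·m².
α = τ/I = 5.61/1.410 = 3.979 rad/s².
ω = ω₀ + αt = 0 + (3.979)(15.7) = 62.46 rad/s.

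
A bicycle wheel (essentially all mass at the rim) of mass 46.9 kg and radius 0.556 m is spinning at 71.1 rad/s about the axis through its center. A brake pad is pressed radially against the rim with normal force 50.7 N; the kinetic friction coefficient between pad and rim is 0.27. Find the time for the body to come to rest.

t ≈ 135 s

I = MR² = (46.9)(0.556)² = 14.50 kg·m².
Friction force f = μN = (0.27)(50.7) = 13.69 N at the rim; torque magnitude τ = fR = 7.611 N·m, opposing ω.
|α| = τ/I = 7.611/14.50 = 0.5250 rad/s² (deceleration).
0 = ω₀ − |α|t ⇒ t = ω₀/|α| = 71.1/0.5250 = 135.4 s.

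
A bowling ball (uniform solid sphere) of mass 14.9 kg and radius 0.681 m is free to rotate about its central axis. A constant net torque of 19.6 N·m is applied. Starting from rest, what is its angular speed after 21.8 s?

ω ≈ 155 rad/s

I = (2/5)MR² = (2/5)(14.9)(0.681)² = 2.764 kg·m².
α = τ/I = 19.6/2.764 = 7.091 rad/s².
ω = ω₀ + αt = 0 + (7.091)(21.8) = 154.6 rad/s.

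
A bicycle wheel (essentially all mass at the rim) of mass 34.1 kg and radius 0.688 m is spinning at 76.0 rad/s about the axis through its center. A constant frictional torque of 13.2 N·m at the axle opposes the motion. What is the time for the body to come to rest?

t ≈ 92.9 s

I = MR² = (34.1)(0.688)² = 16.14 kg·m².
The net torque has magnitude 13.2 N·m, opposing ω.
|α| = τ/I = 13.20/16.14 = 0.8178 rad/s² (deceleration).
0 = ω₀ − |α|t ⇒ t = ω₀/|α| = 76.0/0.8178 = 92.93 s.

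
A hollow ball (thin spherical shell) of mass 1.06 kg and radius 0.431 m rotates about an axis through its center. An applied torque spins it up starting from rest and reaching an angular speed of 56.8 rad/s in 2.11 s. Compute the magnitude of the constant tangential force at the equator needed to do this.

I = (2/3)MR² = (2/3)(1.06)(0.431)² = 0.1313 kg·m².
α = Δω/Δt = (56.8 − 0)/2.11 = 26.92 rad/s².
The required torque is τ = Iα = (0.1313)(26.92) = 3.534 N·m.
A tangential force at the equator gives τ = FR, so F = τ/R = 3.534/0.431 = 8.199 N.

F ≈ 8.20 N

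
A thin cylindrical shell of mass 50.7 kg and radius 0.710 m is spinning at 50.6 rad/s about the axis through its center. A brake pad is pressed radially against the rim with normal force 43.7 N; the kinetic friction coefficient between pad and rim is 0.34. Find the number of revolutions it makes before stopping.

≈ 494 revolutions

I = MR² = (50.7)(0.710)² = 25.56 kg·m².
Friction force f = μN = (0.34)(43.7) = 14.86 N at the rim; torque magnitude τ = fR = 10.55 N·m, opposing ω.
|α| = τ/I = 10.55/25.56 = 0.4128 rad/s² (deceleration).
ω² = ω₀² − 2|α|θ with ω = 0 ⇒ θ = ω₀²/(2|α|) = 3102 rad = 493.6 rev.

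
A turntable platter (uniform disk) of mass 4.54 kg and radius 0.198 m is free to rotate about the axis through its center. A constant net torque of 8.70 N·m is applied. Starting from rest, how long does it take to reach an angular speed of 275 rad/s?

I = ½MR² = (1/2)(4.54)(0.198)² = 0.08899 kg·m².
α = τ/I = 8.70/0.08899 = 97.76 rad/s².
ω = αt ⇒ t = ω/α = 275/97.76 = 2.813 s.

t ≈ 2.81 s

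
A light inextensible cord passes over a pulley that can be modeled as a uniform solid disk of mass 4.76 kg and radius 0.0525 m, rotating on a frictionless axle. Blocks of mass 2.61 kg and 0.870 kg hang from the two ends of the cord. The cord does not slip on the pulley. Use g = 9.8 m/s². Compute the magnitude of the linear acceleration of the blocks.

a ≈ 2.91 m/s²

I = ½MR² = (1/2)(4.76)(0.0525)² = 0.006560 kg·m².
Heavier block: m₁g − T₁ = m₁a. Lighter block: T₂ − m₂g = m₂a.
Pulley: (T₁ − T₂)R = Iα = I(a/R), so T₁ − T₂ = (I/R²)a = (1/2)M_p a = 2.380·a.
Adding the three: (m₁ − m₂)g = (m₁ + m₂ + 2.380)a, so a = (2.61 − 0.870)(9.8)/(2.61 + 0.870 + 2.380) = 2.910 m/s².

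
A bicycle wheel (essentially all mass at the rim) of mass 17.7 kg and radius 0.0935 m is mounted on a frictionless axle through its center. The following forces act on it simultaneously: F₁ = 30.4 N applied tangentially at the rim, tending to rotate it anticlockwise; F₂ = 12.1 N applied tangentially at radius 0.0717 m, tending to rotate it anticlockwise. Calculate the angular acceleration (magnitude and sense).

α ≈ 24.0 rad/s², anticlockwise

I = MR² = (17.7)(0.0935)² = 0.1547 kg·m².
Taking anticlockwise as positive: τ₁ = +(30.4)(0.0935) = +2.842 N·m; τ₂ = +(12.1)(0.0717) = +0.8676 N·m.
Net torque τ = 3.710 N·m.
α = τ/I = 3.710/0.1547 = 23.98 rad/s².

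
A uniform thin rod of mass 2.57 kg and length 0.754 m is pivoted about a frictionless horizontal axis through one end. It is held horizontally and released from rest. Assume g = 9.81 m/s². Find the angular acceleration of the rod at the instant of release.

About the pivot, I = (1/3)ML² = (1/3)(2.57)(0.754)² = 0.4870 kg·m².
The weight acts at the center, a distance L/2 = 0.3770 m from the pivot; τ = Mg(L/2) = 9.505 N·m.
α = τ/I = 9.505/0.4870 = 19.52 rad/s².

α ≈ 19.5 rad/s²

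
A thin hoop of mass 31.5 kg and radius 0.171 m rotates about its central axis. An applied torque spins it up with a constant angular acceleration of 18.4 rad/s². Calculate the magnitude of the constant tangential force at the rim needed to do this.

F ≈ 99.1 N

I = MR² = (31.5)(0.171)² = 0.9211 kg·m².
The required torque is τ = Iα = (0.9211)(18.40) = 16.95 N·m.
A tangential force at the rim gives τ = FR, so F = τ/R = 16.95/0.171 = 99.11 N.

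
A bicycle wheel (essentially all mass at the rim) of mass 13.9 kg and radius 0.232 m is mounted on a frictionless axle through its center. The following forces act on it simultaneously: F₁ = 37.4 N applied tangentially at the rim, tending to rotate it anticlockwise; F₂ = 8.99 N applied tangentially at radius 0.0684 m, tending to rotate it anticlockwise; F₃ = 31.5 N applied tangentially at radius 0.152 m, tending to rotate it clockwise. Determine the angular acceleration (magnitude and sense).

I = MR² = (13.9)(0.232)² = 0.7482 kg·m².
Taking anticlockwise as positive: τ₁ = +(37.4)(0.232) = +8.677 N·m; τ₂ = +(8.99)(0.0684) = +0.6149 N·m; τ₃ = −(31.5)(0.152) = −4.788 N·m.
Net torque τ = 4.504 N·m.
α = τ/I = 4.504/0.7482 = 6.020 rad/s².

α ≈ 6.02 rad/s², anticlockwise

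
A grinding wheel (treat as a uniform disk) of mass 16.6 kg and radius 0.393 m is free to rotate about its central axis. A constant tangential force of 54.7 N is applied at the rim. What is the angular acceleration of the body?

α ≈ 16.8 rad/s²

I = ½MR² = (1/2)(16.6)(0.393)² = 1.282 kg·m².
τ = F R = (54.7)(0.393) = 21.50 N·m.
Newton's second law for rotation, τ = Iα, gives α = τ/I = 21.50/1.282 = 16.77 rad/s².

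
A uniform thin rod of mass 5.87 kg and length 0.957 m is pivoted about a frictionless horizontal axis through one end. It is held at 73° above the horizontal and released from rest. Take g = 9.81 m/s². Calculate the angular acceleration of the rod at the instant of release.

α ≈ 4.50 rad/s²

About the pivot, I = (1/3)ML² = (1/3)(5.87)(0.957)² = 1.792 kg·m².
The weight acts at the center, a distance L/2 = 0.4785 m from the pivot; τ = Mg(L/2) cos 73° = 8.056 N·m.
α = τ/I = 8.056/1.792 = 4.496 rad/s².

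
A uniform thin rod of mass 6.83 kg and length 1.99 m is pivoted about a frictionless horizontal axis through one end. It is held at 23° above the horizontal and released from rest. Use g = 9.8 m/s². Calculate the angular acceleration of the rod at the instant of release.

α ≈ 6.80 rad/s²

About the pivot, I = (1/3)ML² = (1/3)(6.83)(1.99)² = 9.016 kg·m².
The weight acts at the center, a distance L/2 = 0.9950 m from the pivot; τ = Mg(L/2) cos 23° = 61.31 N·m.
α = τ/I = 61.31/9.016 = 6.800 rad/s².
(Equivalently α = (3g/(2L)) cos 23° = 6.800 rad/s².)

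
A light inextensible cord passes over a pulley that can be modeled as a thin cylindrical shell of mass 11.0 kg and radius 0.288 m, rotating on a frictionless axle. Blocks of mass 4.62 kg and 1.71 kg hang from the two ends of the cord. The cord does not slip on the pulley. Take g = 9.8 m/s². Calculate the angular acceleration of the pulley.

I = MR² = (11.0)(0.288)² = 0.9124 kg·m².
Heavier block: m₁g − T₁ = m₁a. Lighter block: T₂ − m₂g = m₂a.
Pulley: (T₁ − T₂)R = Iα = I(a/R), so T₁ − T₂ = (I/R²)a = 1·M_p a = 11.00·a.
Adding the three: (m₁ − m₂)g = (m₁ + m₂ + 11.00)a, so a = (4.62 − 1.71)(9.8)/(4.62 + 1.71 + 11.00) = 1.646 m/s².
α = a/R = 1.646/0.288 = 5.714 rad/s².

α ≈ 5.71 rad/s²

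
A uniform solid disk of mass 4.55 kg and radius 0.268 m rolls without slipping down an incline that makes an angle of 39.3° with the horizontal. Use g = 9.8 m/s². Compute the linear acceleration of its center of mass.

Translation along the incline: Mg sinθ − f = Ma.
Rotation about the center: fR = Iα with I = ½MR². No-slip gives a = αR, so f = (I/R²)a = (1/2)M a.
Substituting: Mg sinθ = (1 + 0.5000)Ma, so a = g sinθ/(1 + 0.5000) = (9.8) sin 39.3° / 1.500 = 4.138 m/s².

a ≈ 4.14 m/s²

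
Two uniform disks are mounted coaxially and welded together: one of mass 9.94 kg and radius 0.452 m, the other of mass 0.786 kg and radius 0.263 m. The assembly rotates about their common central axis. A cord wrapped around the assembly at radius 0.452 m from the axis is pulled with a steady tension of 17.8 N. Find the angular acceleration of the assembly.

I = ½M₁R₁² + ½M₂R₂² = ½(9.94)(0.452)² + ½(0.786)(0.263)² = 1.043 kg·m².
τ = F r = (17.8)(0.452) = 8.046 N·m.
α = τ/I = 8.046/1.043 = 7.717 rad/s².

α ≈ 7.72 rad/s²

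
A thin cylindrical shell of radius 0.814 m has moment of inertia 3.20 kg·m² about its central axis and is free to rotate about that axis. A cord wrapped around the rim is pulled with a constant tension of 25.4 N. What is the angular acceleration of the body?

α ≈ 6.46 rad/s²

τ = F R = (25.4)(0.814) = 20.68 N·m.
Newton's second law for rotation, τ = Iα, gives α = τ/I = 20.68/3.200 = 6.461 rad/s².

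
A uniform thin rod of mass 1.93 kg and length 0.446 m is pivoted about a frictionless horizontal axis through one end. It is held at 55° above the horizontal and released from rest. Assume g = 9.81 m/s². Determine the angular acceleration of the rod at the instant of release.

About the pivot, I = (1/3)ML² = (1/3)(1.93)(0.446)² = 0.1280 kg·m².
The weight acts at the center, a distance L/2 = 0.2230 m from the pivot; τ = Mg(L/2) cos 55° = 2.422 N·m.
α = τ/I = 2.422/0.1280 = 18.92 rad/s².
(Equivalently α = (3g/(2L)) cos 55° = 18.92 rad/s².)

α ≈ 18.9 rad/s²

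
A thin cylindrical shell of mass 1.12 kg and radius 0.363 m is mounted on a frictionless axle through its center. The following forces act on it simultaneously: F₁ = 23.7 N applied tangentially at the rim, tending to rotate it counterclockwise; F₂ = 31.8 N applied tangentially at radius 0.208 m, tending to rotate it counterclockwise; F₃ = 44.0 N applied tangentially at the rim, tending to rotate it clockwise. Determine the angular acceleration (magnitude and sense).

α ≈ 5.11 rad/s², clockwise

I = MR² = (1.12)(0.363)² = 0.1476 kg·m².
Taking counterclockwise as positive: τ₁ = +(23.7)(0.363) = +8.603 N·m; τ₂ = +(31.8)(0.208) = +6.614 N·m; τ₃ = −(44.0)(0.363) = −15.97 N·m.
Net torque τ = -0.7545 N·m.
α = τ/I = -0.7545/0.1476 = -5.112 rad/s².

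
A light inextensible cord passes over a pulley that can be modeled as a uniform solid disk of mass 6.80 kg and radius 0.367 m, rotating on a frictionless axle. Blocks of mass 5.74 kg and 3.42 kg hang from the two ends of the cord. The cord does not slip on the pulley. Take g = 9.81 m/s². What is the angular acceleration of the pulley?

α ≈ 4.94 rad/s²

I = ½MR² = (1/2)(6.80)(0.367)² = 0.4579 kg·m².
Heavier block: m₁g − T₁ = m₁a. Lighter block: T₂ − m₂g = m₂a.
Pulley: (T₁ − T₂)R = Iα = I(a/R), so T₁ − T₂ = (I/R²)a = (1/2)M_p a = 3.400·a.
Adding the three: (m₁ − m₂)g = (m₁ + m₂ + 3.400)a, so a = (5.74 − 3.42)(9.81)/(5.74 + 3.42 + 3.400) = 1.812 m/s².
α = a/R = 1.812/0.367 = 4.937 rad/s².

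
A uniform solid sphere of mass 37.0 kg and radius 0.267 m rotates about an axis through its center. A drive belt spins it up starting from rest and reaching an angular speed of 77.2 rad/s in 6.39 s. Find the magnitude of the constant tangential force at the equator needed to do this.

I = (2/5)MR² = (2/5)(37.0)(0.267)² = 1.055 kg·m².
α = Δω/Δt = (77.2 − 0)/6.39 = 12.08 rad/s².
The required torque is τ = Iα = (1.055)(12.08) = 12.75 N·m.
A tangential force at the equator gives τ = FR, so F = τ/R = 12.75/0.267 = 47.74 N.

F ≈ 47.7 N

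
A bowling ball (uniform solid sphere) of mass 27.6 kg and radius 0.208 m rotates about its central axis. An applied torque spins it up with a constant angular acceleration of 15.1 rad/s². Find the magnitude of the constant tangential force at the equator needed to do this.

I = (2/5)MR² = (2/5)(27.6)(0.208)² = 0.4776 kg·m².
The required torque is τ = Iα = (0.4776)(15.10) = 7.212 N·m.
A tangential force at the equator gives τ = FR, so F = τ/R = 7.212/0.208 = 34.67 N.

F ≈ 34.7 N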